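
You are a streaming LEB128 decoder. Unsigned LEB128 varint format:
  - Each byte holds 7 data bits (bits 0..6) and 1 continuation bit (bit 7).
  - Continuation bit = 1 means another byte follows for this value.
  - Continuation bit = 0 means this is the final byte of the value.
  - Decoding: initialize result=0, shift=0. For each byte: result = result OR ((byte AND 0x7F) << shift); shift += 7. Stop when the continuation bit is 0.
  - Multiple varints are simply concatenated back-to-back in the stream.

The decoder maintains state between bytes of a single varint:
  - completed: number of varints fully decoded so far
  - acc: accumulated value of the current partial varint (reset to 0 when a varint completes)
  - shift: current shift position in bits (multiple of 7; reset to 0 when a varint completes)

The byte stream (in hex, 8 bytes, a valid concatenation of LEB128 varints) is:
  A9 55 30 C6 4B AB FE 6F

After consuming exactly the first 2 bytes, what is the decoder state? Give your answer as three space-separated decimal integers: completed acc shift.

Answer: 1 0 0

Derivation:
byte[0]=0xA9 cont=1 payload=0x29: acc |= 41<<0 -> completed=0 acc=41 shift=7
byte[1]=0x55 cont=0 payload=0x55: varint #1 complete (value=10921); reset -> completed=1 acc=0 shift=0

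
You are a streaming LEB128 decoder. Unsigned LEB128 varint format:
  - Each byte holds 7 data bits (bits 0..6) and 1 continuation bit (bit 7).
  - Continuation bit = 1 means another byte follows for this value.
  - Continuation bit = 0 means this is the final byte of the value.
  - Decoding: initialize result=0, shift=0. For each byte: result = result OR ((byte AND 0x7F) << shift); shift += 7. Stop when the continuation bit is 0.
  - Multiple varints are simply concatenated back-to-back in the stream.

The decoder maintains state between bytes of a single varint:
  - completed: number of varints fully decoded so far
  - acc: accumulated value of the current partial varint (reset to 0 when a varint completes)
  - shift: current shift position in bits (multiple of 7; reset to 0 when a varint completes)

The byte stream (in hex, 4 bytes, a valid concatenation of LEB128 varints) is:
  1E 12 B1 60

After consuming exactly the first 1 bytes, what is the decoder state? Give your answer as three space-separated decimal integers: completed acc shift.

Answer: 1 0 0

Derivation:
byte[0]=0x1E cont=0 payload=0x1E: varint #1 complete (value=30); reset -> completed=1 acc=0 shift=0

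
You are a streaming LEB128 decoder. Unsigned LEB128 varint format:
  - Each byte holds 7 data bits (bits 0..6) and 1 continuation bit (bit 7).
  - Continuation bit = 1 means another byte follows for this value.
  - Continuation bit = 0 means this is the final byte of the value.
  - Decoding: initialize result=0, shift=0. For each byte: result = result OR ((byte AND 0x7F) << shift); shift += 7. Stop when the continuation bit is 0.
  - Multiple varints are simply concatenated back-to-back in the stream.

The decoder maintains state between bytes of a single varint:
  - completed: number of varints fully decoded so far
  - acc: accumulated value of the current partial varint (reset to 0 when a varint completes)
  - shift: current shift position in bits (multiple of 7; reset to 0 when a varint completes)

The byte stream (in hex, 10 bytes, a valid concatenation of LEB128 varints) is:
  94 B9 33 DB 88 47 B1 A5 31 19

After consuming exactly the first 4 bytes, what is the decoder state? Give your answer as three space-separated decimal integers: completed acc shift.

byte[0]=0x94 cont=1 payload=0x14: acc |= 20<<0 -> completed=0 acc=20 shift=7
byte[1]=0xB9 cont=1 payload=0x39: acc |= 57<<7 -> completed=0 acc=7316 shift=14
byte[2]=0x33 cont=0 payload=0x33: varint #1 complete (value=842900); reset -> completed=1 acc=0 shift=0
byte[3]=0xDB cont=1 payload=0x5B: acc |= 91<<0 -> completed=1 acc=91 shift=7

Answer: 1 91 7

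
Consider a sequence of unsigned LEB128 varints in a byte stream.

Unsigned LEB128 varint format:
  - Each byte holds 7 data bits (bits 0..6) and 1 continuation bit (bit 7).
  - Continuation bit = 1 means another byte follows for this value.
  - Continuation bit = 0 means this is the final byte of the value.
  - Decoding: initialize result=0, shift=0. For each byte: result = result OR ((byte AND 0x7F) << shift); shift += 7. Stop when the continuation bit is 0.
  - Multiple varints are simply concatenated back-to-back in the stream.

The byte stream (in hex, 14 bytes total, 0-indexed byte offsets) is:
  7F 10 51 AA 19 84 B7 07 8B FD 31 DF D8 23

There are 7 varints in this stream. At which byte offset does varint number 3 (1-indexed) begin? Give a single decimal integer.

Answer: 2

Derivation:
  byte[0]=0x7F cont=0 payload=0x7F=127: acc |= 127<<0 -> acc=127 shift=7 [end]
Varint 1: bytes[0:1] = 7F -> value 127 (1 byte(s))
  byte[1]=0x10 cont=0 payload=0x10=16: acc |= 16<<0 -> acc=16 shift=7 [end]
Varint 2: bytes[1:2] = 10 -> value 16 (1 byte(s))
  byte[2]=0x51 cont=0 payload=0x51=81: acc |= 81<<0 -> acc=81 shift=7 [end]
Varint 3: bytes[2:3] = 51 -> value 81 (1 byte(s))
  byte[3]=0xAA cont=1 payload=0x2A=42: acc |= 42<<0 -> acc=42 shift=7
  byte[4]=0x19 cont=0 payload=0x19=25: acc |= 25<<7 -> acc=3242 shift=14 [end]
Varint 4: bytes[3:5] = AA 19 -> value 3242 (2 byte(s))
  byte[5]=0x84 cont=1 payload=0x04=4: acc |= 4<<0 -> acc=4 shift=7
  byte[6]=0xB7 cont=1 payload=0x37=55: acc |= 55<<7 -> acc=7044 shift=14
  byte[7]=0x07 cont=0 payload=0x07=7: acc |= 7<<14 -> acc=121732 shift=21 [end]
Varint 5: bytes[5:8] = 84 B7 07 -> value 121732 (3 byte(s))
  byte[8]=0x8B cont=1 payload=0x0B=11: acc |= 11<<0 -> acc=11 shift=7
  byte[9]=0xFD cont=1 payload=0x7D=125: acc |= 125<<7 -> acc=16011 shift=14
  byte[10]=0x31 cont=0 payload=0x31=49: acc |= 49<<14 -> acc=818827 shift=21 [end]
Varint 6: bytes[8:11] = 8B FD 31 -> value 818827 (3 byte(s))
  byte[11]=0xDF cont=1 payload=0x5F=95: acc |= 95<<0 -> acc=95 shift=7
  byte[12]=0xD8 cont=1 payload=0x58=88: acc |= 88<<7 -> acc=11359 shift=14
  byte[13]=0x23 cont=0 payload=0x23=35: acc |= 35<<14 -> acc=584799 shift=21 [end]
Varint 7: bytes[11:14] = DF D8 23 -> value 584799 (3 byte(s))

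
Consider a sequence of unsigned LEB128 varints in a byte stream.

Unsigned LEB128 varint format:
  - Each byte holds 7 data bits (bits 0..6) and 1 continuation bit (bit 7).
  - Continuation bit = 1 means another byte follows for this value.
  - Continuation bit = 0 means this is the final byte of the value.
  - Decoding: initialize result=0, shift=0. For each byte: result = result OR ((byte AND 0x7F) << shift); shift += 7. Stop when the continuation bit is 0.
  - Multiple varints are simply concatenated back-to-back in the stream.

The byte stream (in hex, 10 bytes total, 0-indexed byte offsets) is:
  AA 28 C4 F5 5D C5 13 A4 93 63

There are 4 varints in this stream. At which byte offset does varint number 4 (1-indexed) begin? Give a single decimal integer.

Answer: 7

Derivation:
  byte[0]=0xAA cont=1 payload=0x2A=42: acc |= 42<<0 -> acc=42 shift=7
  byte[1]=0x28 cont=0 payload=0x28=40: acc |= 40<<7 -> acc=5162 shift=14 [end]
Varint 1: bytes[0:2] = AA 28 -> value 5162 (2 byte(s))
  byte[2]=0xC4 cont=1 payload=0x44=68: acc |= 68<<0 -> acc=68 shift=7
  byte[3]=0xF5 cont=1 payload=0x75=117: acc |= 117<<7 -> acc=15044 shift=14
  byte[4]=0x5D cont=0 payload=0x5D=93: acc |= 93<<14 -> acc=1538756 shift=21 [end]
Varint 2: bytes[2:5] = C4 F5 5D -> value 1538756 (3 byte(s))
  byte[5]=0xC5 cont=1 payload=0x45=69: acc |= 69<<0 -> acc=69 shift=7
  byte[6]=0x13 cont=0 payload=0x13=19: acc |= 19<<7 -> acc=2501 shift=14 [end]
Varint 3: bytes[5:7] = C5 13 -> value 2501 (2 byte(s))
  byte[7]=0xA4 cont=1 payload=0x24=36: acc |= 36<<0 -> acc=36 shift=7
  byte[8]=0x93 cont=1 payload=0x13=19: acc |= 19<<7 -> acc=2468 shift=14
  byte[9]=0x63 cont=0 payload=0x63=99: acc |= 99<<14 -> acc=1624484 shift=21 [end]
Varint 4: bytes[7:10] = A4 93 63 -> value 1624484 (3 byte(s))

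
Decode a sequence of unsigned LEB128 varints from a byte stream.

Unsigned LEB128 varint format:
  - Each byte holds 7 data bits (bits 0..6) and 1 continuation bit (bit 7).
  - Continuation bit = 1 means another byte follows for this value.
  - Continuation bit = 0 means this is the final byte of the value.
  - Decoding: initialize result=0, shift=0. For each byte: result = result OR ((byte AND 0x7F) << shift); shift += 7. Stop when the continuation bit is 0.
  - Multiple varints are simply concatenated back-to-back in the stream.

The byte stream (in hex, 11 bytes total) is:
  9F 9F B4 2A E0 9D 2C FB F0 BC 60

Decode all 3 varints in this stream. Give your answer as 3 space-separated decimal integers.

Answer: 88936351 724704 202324091

Derivation:
  byte[0]=0x9F cont=1 payload=0x1F=31: acc |= 31<<0 -> acc=31 shift=7
  byte[1]=0x9F cont=1 payload=0x1F=31: acc |= 31<<7 -> acc=3999 shift=14
  byte[2]=0xB4 cont=1 payload=0x34=52: acc |= 52<<14 -> acc=855967 shift=21
  byte[3]=0x2A cont=0 payload=0x2A=42: acc |= 42<<21 -> acc=88936351 shift=28 [end]
Varint 1: bytes[0:4] = 9F 9F B4 2A -> value 88936351 (4 byte(s))
  byte[4]=0xE0 cont=1 payload=0x60=96: acc |= 96<<0 -> acc=96 shift=7
  byte[5]=0x9D cont=1 payload=0x1D=29: acc |= 29<<7 -> acc=3808 shift=14
  byte[6]=0x2C cont=0 payload=0x2C=44: acc |= 44<<14 -> acc=724704 shift=21 [end]
Varint 2: bytes[4:7] = E0 9D 2C -> value 724704 (3 byte(s))
  byte[7]=0xFB cont=1 payload=0x7B=123: acc |= 123<<0 -> acc=123 shift=7
  byte[8]=0xF0 cont=1 payload=0x70=112: acc |= 112<<7 -> acc=14459 shift=14
  byte[9]=0xBC cont=1 payload=0x3C=60: acc |= 60<<14 -> acc=997499 shift=21
  byte[10]=0x60 cont=0 payload=0x60=96: acc |= 96<<21 -> acc=202324091 shift=28 [end]
Varint 3: bytes[7:11] = FB F0 BC 60 -> value 202324091 (4 byte(s))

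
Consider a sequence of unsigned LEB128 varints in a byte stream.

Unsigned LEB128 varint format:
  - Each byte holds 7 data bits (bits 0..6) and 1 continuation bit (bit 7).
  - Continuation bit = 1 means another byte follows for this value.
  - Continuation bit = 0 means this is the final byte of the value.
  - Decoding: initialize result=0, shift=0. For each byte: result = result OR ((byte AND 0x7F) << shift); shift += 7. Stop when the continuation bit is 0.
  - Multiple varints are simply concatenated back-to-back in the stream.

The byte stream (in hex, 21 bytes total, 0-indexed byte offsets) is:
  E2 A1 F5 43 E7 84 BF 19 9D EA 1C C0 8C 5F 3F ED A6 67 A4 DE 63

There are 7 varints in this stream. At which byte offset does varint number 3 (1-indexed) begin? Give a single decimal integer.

Answer: 8

Derivation:
  byte[0]=0xE2 cont=1 payload=0x62=98: acc |= 98<<0 -> acc=98 shift=7
  byte[1]=0xA1 cont=1 payload=0x21=33: acc |= 33<<7 -> acc=4322 shift=14
  byte[2]=0xF5 cont=1 payload=0x75=117: acc |= 117<<14 -> acc=1921250 shift=21
  byte[3]=0x43 cont=0 payload=0x43=67: acc |= 67<<21 -> acc=142430434 shift=28 [end]
Varint 1: bytes[0:4] = E2 A1 F5 43 -> value 142430434 (4 byte(s))
  byte[4]=0xE7 cont=1 payload=0x67=103: acc |= 103<<0 -> acc=103 shift=7
  byte[5]=0x84 cont=1 payload=0x04=4: acc |= 4<<7 -> acc=615 shift=14
  byte[6]=0xBF cont=1 payload=0x3F=63: acc |= 63<<14 -> acc=1032807 shift=21
  byte[7]=0x19 cont=0 payload=0x19=25: acc |= 25<<21 -> acc=53461607 shift=28 [end]
Varint 2: bytes[4:8] = E7 84 BF 19 -> value 53461607 (4 byte(s))
  byte[8]=0x9D cont=1 payload=0x1D=29: acc |= 29<<0 -> acc=29 shift=7
  byte[9]=0xEA cont=1 payload=0x6A=106: acc |= 106<<7 -> acc=13597 shift=14
  byte[10]=0x1C cont=0 payload=0x1C=28: acc |= 28<<14 -> acc=472349 shift=21 [end]
Varint 3: bytes[8:11] = 9D EA 1C -> value 472349 (3 byte(s))
  byte[11]=0xC0 cont=1 payload=0x40=64: acc |= 64<<0 -> acc=64 shift=7
  byte[12]=0x8C cont=1 payload=0x0C=12: acc |= 12<<7 -> acc=1600 shift=14
  byte[13]=0x5F cont=0 payload=0x5F=95: acc |= 95<<14 -> acc=1558080 shift=21 [end]
Varint 4: bytes[11:14] = C0 8C 5F -> value 1558080 (3 byte(s))
  byte[14]=0x3F cont=0 payload=0x3F=63: acc |= 63<<0 -> acc=63 shift=7 [end]
Varint 5: bytes[14:15] = 3F -> value 63 (1 byte(s))
  byte[15]=0xED cont=1 payload=0x6D=109: acc |= 109<<0 -> acc=109 shift=7
  byte[16]=0xA6 cont=1 payload=0x26=38: acc |= 38<<7 -> acc=4973 shift=14
  byte[17]=0x67 cont=0 payload=0x67=103: acc |= 103<<14 -> acc=1692525 shift=21 [end]
Varint 6: bytes[15:18] = ED A6 67 -> value 1692525 (3 byte(s))
  byte[18]=0xA4 cont=1 payload=0x24=36: acc |= 36<<0 -> acc=36 shift=7
  byte[19]=0xDE cont=1 payload=0x5E=94: acc |= 94<<7 -> acc=12068 shift=14
  byte[20]=0x63 cont=0 payload=0x63=99: acc |= 99<<14 -> acc=1634084 shift=21 [end]
Varint 7: bytes[18:21] = A4 DE 63 -> value 1634084 (3 byte(s))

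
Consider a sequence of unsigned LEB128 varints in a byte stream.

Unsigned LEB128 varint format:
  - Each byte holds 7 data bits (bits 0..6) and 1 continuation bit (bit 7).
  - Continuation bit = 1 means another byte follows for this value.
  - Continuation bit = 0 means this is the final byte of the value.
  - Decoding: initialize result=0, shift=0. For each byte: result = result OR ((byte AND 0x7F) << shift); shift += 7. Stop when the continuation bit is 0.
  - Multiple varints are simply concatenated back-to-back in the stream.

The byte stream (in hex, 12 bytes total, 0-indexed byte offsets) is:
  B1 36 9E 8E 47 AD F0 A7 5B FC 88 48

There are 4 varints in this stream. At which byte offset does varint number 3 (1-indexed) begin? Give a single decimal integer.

  byte[0]=0xB1 cont=1 payload=0x31=49: acc |= 49<<0 -> acc=49 shift=7
  byte[1]=0x36 cont=0 payload=0x36=54: acc |= 54<<7 -> acc=6961 shift=14 [end]
Varint 1: bytes[0:2] = B1 36 -> value 6961 (2 byte(s))
  byte[2]=0x9E cont=1 payload=0x1E=30: acc |= 30<<0 -> acc=30 shift=7
  byte[3]=0x8E cont=1 payload=0x0E=14: acc |= 14<<7 -> acc=1822 shift=14
  byte[4]=0x47 cont=0 payload=0x47=71: acc |= 71<<14 -> acc=1165086 shift=21 [end]
Varint 2: bytes[2:5] = 9E 8E 47 -> value 1165086 (3 byte(s))
  byte[5]=0xAD cont=1 payload=0x2D=45: acc |= 45<<0 -> acc=45 shift=7
  byte[6]=0xF0 cont=1 payload=0x70=112: acc |= 112<<7 -> acc=14381 shift=14
  byte[7]=0xA7 cont=1 payload=0x27=39: acc |= 39<<14 -> acc=653357 shift=21
  byte[8]=0x5B cont=0 payload=0x5B=91: acc |= 91<<21 -> acc=191494189 shift=28 [end]
Varint 3: bytes[5:9] = AD F0 A7 5B -> value 191494189 (4 byte(s))
  byte[9]=0xFC cont=1 payload=0x7C=124: acc |= 124<<0 -> acc=124 shift=7
  byte[10]=0x88 cont=1 payload=0x08=8: acc |= 8<<7 -> acc=1148 shift=14
  byte[11]=0x48 cont=0 payload=0x48=72: acc |= 72<<14 -> acc=1180796 shift=21 [end]
Varint 4: bytes[9:12] = FC 88 48 -> value 1180796 (3 byte(s))

Answer: 5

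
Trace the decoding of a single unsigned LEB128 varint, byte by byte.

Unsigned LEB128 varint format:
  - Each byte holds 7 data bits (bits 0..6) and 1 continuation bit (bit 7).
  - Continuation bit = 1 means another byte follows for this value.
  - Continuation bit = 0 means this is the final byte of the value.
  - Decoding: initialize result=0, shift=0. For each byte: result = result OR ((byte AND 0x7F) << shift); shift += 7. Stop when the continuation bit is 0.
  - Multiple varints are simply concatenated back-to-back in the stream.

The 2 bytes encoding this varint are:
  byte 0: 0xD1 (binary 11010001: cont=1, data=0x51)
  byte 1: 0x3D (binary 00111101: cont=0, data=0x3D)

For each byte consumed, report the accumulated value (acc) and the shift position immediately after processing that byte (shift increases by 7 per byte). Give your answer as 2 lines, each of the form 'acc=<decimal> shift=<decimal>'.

byte 0=0xD1: payload=0x51=81, contrib = 81<<0 = 81; acc -> 81, shift -> 7
byte 1=0x3D: payload=0x3D=61, contrib = 61<<7 = 7808; acc -> 7889, shift -> 14

Answer: acc=81 shift=7
acc=7889 shift=14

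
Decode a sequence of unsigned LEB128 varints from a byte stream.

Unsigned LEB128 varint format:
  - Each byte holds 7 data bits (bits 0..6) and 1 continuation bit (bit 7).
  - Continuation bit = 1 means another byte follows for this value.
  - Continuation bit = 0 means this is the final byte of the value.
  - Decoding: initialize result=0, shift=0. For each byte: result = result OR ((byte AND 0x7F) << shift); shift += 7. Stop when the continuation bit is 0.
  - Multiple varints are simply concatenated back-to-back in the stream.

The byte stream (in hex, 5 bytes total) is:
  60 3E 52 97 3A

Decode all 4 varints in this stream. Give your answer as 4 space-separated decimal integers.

Answer: 96 62 82 7447

Derivation:
  byte[0]=0x60 cont=0 payload=0x60=96: acc |= 96<<0 -> acc=96 shift=7 [end]
Varint 1: bytes[0:1] = 60 -> value 96 (1 byte(s))
  byte[1]=0x3E cont=0 payload=0x3E=62: acc |= 62<<0 -> acc=62 shift=7 [end]
Varint 2: bytes[1:2] = 3E -> value 62 (1 byte(s))
  byte[2]=0x52 cont=0 payload=0x52=82: acc |= 82<<0 -> acc=82 shift=7 [end]
Varint 3: bytes[2:3] = 52 -> value 82 (1 byte(s))
  byte[3]=0x97 cont=1 payload=0x17=23: acc |= 23<<0 -> acc=23 shift=7
  byte[4]=0x3A cont=0 payload=0x3A=58: acc |= 58<<7 -> acc=7447 shift=14 [end]
Varint 4: bytes[3:5] = 97 3A -> value 7447 (2 byte(s))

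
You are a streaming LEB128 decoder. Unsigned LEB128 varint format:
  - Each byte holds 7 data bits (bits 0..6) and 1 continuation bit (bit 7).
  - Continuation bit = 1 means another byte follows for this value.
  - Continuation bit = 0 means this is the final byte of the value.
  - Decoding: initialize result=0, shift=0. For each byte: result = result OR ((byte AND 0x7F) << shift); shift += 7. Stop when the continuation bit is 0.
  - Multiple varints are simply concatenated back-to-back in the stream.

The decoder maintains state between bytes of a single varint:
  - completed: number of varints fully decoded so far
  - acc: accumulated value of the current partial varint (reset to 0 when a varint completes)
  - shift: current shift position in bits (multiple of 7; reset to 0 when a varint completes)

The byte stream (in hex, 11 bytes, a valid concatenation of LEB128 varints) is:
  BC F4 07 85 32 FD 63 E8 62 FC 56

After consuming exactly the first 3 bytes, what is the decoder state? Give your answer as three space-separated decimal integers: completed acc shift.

Answer: 1 0 0

Derivation:
byte[0]=0xBC cont=1 payload=0x3C: acc |= 60<<0 -> completed=0 acc=60 shift=7
byte[1]=0xF4 cont=1 payload=0x74: acc |= 116<<7 -> completed=0 acc=14908 shift=14
byte[2]=0x07 cont=0 payload=0x07: varint #1 complete (value=129596); reset -> completed=1 acc=0 shift=0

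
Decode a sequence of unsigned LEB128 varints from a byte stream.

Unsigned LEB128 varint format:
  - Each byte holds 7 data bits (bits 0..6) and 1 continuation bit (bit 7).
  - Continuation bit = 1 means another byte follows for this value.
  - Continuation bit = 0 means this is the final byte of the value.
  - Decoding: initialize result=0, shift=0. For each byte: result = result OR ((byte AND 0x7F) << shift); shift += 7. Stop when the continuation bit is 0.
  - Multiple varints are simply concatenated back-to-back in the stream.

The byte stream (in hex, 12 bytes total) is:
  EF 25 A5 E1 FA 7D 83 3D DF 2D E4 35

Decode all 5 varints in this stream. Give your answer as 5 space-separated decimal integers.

  byte[0]=0xEF cont=1 payload=0x6F=111: acc |= 111<<0 -> acc=111 shift=7
  byte[1]=0x25 cont=0 payload=0x25=37: acc |= 37<<7 -> acc=4847 shift=14 [end]
Varint 1: bytes[0:2] = EF 25 -> value 4847 (2 byte(s))
  byte[2]=0xA5 cont=1 payload=0x25=37: acc |= 37<<0 -> acc=37 shift=7
  byte[3]=0xE1 cont=1 payload=0x61=97: acc |= 97<<7 -> acc=12453 shift=14
  byte[4]=0xFA cont=1 payload=0x7A=122: acc |= 122<<14 -> acc=2011301 shift=21
  byte[5]=0x7D cont=0 payload=0x7D=125: acc |= 125<<21 -> acc=264155301 shift=28 [end]
Varint 2: bytes[2:6] = A5 E1 FA 7D -> value 264155301 (4 byte(s))
  byte[6]=0x83 cont=1 payload=0x03=3: acc |= 3<<0 -> acc=3 shift=7
  byte[7]=0x3D cont=0 payload=0x3D=61: acc |= 61<<7 -> acc=7811 shift=14 [end]
Varint 3: bytes[6:8] = 83 3D -> value 7811 (2 byte(s))
  byte[8]=0xDF cont=1 payload=0x5F=95: acc |= 95<<0 -> acc=95 shift=7
  byte[9]=0x2D cont=0 payload=0x2D=45: acc |= 45<<7 -> acc=5855 shift=14 [end]
Varint 4: bytes[8:10] = DF 2D -> value 5855 (2 byte(s))
  byte[10]=0xE4 cont=1 payload=0x64=100: acc |= 100<<0 -> acc=100 shift=7
  byte[11]=0x35 cont=0 payload=0x35=53: acc |= 53<<7 -> acc=6884 shift=14 [end]
Varint 5: bytes[10:12] = E4 35 -> value 6884 (2 byte(s))

Answer: 4847 264155301 7811 5855 6884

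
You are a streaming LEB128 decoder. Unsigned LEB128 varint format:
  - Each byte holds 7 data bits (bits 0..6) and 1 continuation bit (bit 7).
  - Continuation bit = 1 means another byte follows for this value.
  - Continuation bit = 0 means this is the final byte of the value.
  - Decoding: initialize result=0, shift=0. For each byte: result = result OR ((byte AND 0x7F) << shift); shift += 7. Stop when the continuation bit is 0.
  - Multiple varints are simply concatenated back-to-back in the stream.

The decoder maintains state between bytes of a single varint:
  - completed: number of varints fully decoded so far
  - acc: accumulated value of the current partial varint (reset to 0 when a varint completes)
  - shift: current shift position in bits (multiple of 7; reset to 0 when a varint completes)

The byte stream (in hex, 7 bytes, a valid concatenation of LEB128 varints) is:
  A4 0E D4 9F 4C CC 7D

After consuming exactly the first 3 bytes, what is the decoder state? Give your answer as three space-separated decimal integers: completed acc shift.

byte[0]=0xA4 cont=1 payload=0x24: acc |= 36<<0 -> completed=0 acc=36 shift=7
byte[1]=0x0E cont=0 payload=0x0E: varint #1 complete (value=1828); reset -> completed=1 acc=0 shift=0
byte[2]=0xD4 cont=1 payload=0x54: acc |= 84<<0 -> completed=1 acc=84 shift=7

Answer: 1 84 7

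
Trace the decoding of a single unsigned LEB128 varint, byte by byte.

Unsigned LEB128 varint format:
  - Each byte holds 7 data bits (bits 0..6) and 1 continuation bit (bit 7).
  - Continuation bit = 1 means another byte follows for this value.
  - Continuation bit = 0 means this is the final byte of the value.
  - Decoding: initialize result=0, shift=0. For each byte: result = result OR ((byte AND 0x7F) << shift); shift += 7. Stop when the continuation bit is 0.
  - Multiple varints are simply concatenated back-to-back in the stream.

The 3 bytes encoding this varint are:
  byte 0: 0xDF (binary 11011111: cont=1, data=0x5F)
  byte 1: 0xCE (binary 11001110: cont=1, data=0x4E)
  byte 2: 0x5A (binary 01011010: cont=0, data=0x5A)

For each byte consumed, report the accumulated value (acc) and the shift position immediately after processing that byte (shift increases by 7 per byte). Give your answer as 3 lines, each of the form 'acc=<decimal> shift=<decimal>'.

byte 0=0xDF: payload=0x5F=95, contrib = 95<<0 = 95; acc -> 95, shift -> 7
byte 1=0xCE: payload=0x4E=78, contrib = 78<<7 = 9984; acc -> 10079, shift -> 14
byte 2=0x5A: payload=0x5A=90, contrib = 90<<14 = 1474560; acc -> 1484639, shift -> 21

Answer: acc=95 shift=7
acc=10079 shift=14
acc=1484639 shift=21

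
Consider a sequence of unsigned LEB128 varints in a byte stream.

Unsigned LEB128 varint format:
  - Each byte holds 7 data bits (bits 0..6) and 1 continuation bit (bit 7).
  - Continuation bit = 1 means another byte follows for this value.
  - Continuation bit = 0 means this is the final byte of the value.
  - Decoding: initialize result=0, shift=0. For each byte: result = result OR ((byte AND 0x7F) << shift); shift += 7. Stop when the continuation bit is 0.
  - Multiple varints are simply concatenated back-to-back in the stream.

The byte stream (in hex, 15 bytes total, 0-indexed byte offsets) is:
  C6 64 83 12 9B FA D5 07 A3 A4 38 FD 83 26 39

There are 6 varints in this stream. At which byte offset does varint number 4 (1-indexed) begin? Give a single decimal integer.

  byte[0]=0xC6 cont=1 payload=0x46=70: acc |= 70<<0 -> acc=70 shift=7
  byte[1]=0x64 cont=0 payload=0x64=100: acc |= 100<<7 -> acc=12870 shift=14 [end]
Varint 1: bytes[0:2] = C6 64 -> value 12870 (2 byte(s))
  byte[2]=0x83 cont=1 payload=0x03=3: acc |= 3<<0 -> acc=3 shift=7
  byte[3]=0x12 cont=0 payload=0x12=18: acc |= 18<<7 -> acc=2307 shift=14 [end]
Varint 2: bytes[2:4] = 83 12 -> value 2307 (2 byte(s))
  byte[4]=0x9B cont=1 payload=0x1B=27: acc |= 27<<0 -> acc=27 shift=7
  byte[5]=0xFA cont=1 payload=0x7A=122: acc |= 122<<7 -> acc=15643 shift=14
  byte[6]=0xD5 cont=1 payload=0x55=85: acc |= 85<<14 -> acc=1408283 shift=21
  byte[7]=0x07 cont=0 payload=0x07=7: acc |= 7<<21 -> acc=16088347 shift=28 [end]
Varint 3: bytes[4:8] = 9B FA D5 07 -> value 16088347 (4 byte(s))
  byte[8]=0xA3 cont=1 payload=0x23=35: acc |= 35<<0 -> acc=35 shift=7
  byte[9]=0xA4 cont=1 payload=0x24=36: acc |= 36<<7 -> acc=4643 shift=14
  byte[10]=0x38 cont=0 payload=0x38=56: acc |= 56<<14 -> acc=922147 shift=21 [end]
Varint 4: bytes[8:11] = A3 A4 38 -> value 922147 (3 byte(s))
  byte[11]=0xFD cont=1 payload=0x7D=125: acc |= 125<<0 -> acc=125 shift=7
  byte[12]=0x83 cont=1 payload=0x03=3: acc |= 3<<7 -> acc=509 shift=14
  byte[13]=0x26 cont=0 payload=0x26=38: acc |= 38<<14 -> acc=623101 shift=21 [end]
Varint 5: bytes[11:14] = FD 83 26 -> value 623101 (3 byte(s))
  byte[14]=0x39 cont=0 payload=0x39=57: acc |= 57<<0 -> acc=57 shift=7 [end]
Varint 6: bytes[14:15] = 39 -> value 57 (1 byte(s))

Answer: 8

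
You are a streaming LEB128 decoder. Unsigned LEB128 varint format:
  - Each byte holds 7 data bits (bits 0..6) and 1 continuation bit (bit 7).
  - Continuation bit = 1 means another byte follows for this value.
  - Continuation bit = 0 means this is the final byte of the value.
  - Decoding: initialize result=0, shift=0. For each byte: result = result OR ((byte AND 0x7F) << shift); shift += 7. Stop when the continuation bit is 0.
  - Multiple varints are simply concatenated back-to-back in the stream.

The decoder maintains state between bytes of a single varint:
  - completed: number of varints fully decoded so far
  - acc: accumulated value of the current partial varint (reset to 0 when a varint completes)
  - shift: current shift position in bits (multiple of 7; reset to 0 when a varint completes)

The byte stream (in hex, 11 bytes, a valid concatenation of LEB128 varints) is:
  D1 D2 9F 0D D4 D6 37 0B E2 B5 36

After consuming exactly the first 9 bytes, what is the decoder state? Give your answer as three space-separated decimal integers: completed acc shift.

byte[0]=0xD1 cont=1 payload=0x51: acc |= 81<<0 -> completed=0 acc=81 shift=7
byte[1]=0xD2 cont=1 payload=0x52: acc |= 82<<7 -> completed=0 acc=10577 shift=14
byte[2]=0x9F cont=1 payload=0x1F: acc |= 31<<14 -> completed=0 acc=518481 shift=21
byte[3]=0x0D cont=0 payload=0x0D: varint #1 complete (value=27781457); reset -> completed=1 acc=0 shift=0
byte[4]=0xD4 cont=1 payload=0x54: acc |= 84<<0 -> completed=1 acc=84 shift=7
byte[5]=0xD6 cont=1 payload=0x56: acc |= 86<<7 -> completed=1 acc=11092 shift=14
byte[6]=0x37 cont=0 payload=0x37: varint #2 complete (value=912212); reset -> completed=2 acc=0 shift=0
byte[7]=0x0B cont=0 payload=0x0B: varint #3 complete (value=11); reset -> completed=3 acc=0 shift=0
byte[8]=0xE2 cont=1 payload=0x62: acc |= 98<<0 -> completed=3 acc=98 shift=7

Answer: 3 98 7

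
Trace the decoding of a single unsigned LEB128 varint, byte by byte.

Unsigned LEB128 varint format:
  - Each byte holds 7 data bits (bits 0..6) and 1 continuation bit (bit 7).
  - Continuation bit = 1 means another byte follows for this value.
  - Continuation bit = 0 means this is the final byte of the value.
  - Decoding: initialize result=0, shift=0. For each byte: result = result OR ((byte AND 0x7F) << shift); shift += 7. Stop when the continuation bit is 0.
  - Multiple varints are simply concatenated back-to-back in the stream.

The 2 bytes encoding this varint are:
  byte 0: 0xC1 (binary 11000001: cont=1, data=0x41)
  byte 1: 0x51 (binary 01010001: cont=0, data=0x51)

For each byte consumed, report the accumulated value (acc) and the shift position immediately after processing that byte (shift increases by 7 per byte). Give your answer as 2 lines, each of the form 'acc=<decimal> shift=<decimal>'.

Answer: acc=65 shift=7
acc=10433 shift=14

Derivation:
byte 0=0xC1: payload=0x41=65, contrib = 65<<0 = 65; acc -> 65, shift -> 7
byte 1=0x51: payload=0x51=81, contrib = 81<<7 = 10368; acc -> 10433, shift -> 14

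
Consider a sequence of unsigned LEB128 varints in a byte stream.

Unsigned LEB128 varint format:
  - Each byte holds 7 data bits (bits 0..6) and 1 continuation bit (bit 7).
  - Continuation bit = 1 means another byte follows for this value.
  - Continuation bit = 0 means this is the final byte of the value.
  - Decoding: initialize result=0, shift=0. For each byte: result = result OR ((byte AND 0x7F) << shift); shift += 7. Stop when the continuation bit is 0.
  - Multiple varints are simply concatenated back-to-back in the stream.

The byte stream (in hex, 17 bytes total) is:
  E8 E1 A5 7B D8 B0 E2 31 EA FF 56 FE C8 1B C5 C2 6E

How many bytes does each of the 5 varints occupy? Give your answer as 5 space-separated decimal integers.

  byte[0]=0xE8 cont=1 payload=0x68=104: acc |= 104<<0 -> acc=104 shift=7
  byte[1]=0xE1 cont=1 payload=0x61=97: acc |= 97<<7 -> acc=12520 shift=14
  byte[2]=0xA5 cont=1 payload=0x25=37: acc |= 37<<14 -> acc=618728 shift=21
  byte[3]=0x7B cont=0 payload=0x7B=123: acc |= 123<<21 -> acc=258568424 shift=28 [end]
Varint 1: bytes[0:4] = E8 E1 A5 7B -> value 258568424 (4 byte(s))
  byte[4]=0xD8 cont=1 payload=0x58=88: acc |= 88<<0 -> acc=88 shift=7
  byte[5]=0xB0 cont=1 payload=0x30=48: acc |= 48<<7 -> acc=6232 shift=14
  byte[6]=0xE2 cont=1 payload=0x62=98: acc |= 98<<14 -> acc=1611864 shift=21
  byte[7]=0x31 cont=0 payload=0x31=49: acc |= 49<<21 -> acc=104372312 shift=28 [end]
Varint 2: bytes[4:8] = D8 B0 E2 31 -> value 104372312 (4 byte(s))
  byte[8]=0xEA cont=1 payload=0x6A=106: acc |= 106<<0 -> acc=106 shift=7
  byte[9]=0xFF cont=1 payload=0x7F=127: acc |= 127<<7 -> acc=16362 shift=14
  byte[10]=0x56 cont=0 payload=0x56=86: acc |= 86<<14 -> acc=1425386 shift=21 [end]
Varint 3: bytes[8:11] = EA FF 56 -> value 1425386 (3 byte(s))
  byte[11]=0xFE cont=1 payload=0x7E=126: acc |= 126<<0 -> acc=126 shift=7
  byte[12]=0xC8 cont=1 payload=0x48=72: acc |= 72<<7 -> acc=9342 shift=14
  byte[13]=0x1B cont=0 payload=0x1B=27: acc |= 27<<14 -> acc=451710 shift=21 [end]
Varint 4: bytes[11:14] = FE C8 1B -> value 451710 (3 byte(s))
  byte[14]=0xC5 cont=1 payload=0x45=69: acc |= 69<<0 -> acc=69 shift=7
  byte[15]=0xC2 cont=1 payload=0x42=66: acc |= 66<<7 -> acc=8517 shift=14
  byte[16]=0x6E cont=0 payload=0x6E=110: acc |= 110<<14 -> acc=1810757 shift=21 [end]
Varint 5: bytes[14:17] = C5 C2 6E -> value 1810757 (3 byte(s))

Answer: 4 4 3 3 3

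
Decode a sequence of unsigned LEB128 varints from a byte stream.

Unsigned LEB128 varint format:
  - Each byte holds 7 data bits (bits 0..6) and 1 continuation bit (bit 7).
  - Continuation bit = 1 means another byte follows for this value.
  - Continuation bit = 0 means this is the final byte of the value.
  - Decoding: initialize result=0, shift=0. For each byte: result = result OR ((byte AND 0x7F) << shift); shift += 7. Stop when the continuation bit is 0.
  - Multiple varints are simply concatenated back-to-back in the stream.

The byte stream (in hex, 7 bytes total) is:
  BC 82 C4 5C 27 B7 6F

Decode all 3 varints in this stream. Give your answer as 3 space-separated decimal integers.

  byte[0]=0xBC cont=1 payload=0x3C=60: acc |= 60<<0 -> acc=60 shift=7
  byte[1]=0x82 cont=1 payload=0x02=2: acc |= 2<<7 -> acc=316 shift=14
  byte[2]=0xC4 cont=1 payload=0x44=68: acc |= 68<<14 -> acc=1114428 shift=21
  byte[3]=0x5C cont=0 payload=0x5C=92: acc |= 92<<21 -> acc=194052412 shift=28 [end]
Varint 1: bytes[0:4] = BC 82 C4 5C -> value 194052412 (4 byte(s))
  byte[4]=0x27 cont=0 payload=0x27=39: acc |= 39<<0 -> acc=39 shift=7 [end]
Varint 2: bytes[4:5] = 27 -> value 39 (1 byte(s))
  byte[5]=0xB7 cont=1 payload=0x37=55: acc |= 55<<0 -> acc=55 shift=7
  byte[6]=0x6F cont=0 payload=0x6F=111: acc |= 111<<7 -> acc=14263 shift=14 [end]
Varint 3: bytes[5:7] = B7 6F -> value 14263 (2 byte(s))

Answer: 194052412 39 14263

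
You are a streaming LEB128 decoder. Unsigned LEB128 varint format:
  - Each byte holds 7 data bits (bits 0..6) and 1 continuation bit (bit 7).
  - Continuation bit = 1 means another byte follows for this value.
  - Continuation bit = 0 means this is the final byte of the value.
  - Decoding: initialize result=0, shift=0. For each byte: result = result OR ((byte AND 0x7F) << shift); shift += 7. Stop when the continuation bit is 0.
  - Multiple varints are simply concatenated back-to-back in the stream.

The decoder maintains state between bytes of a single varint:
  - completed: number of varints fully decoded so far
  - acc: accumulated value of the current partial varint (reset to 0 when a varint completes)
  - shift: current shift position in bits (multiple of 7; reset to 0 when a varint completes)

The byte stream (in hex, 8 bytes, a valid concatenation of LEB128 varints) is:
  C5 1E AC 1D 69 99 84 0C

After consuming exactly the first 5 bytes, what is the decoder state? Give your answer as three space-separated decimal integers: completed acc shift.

Answer: 3 0 0

Derivation:
byte[0]=0xC5 cont=1 payload=0x45: acc |= 69<<0 -> completed=0 acc=69 shift=7
byte[1]=0x1E cont=0 payload=0x1E: varint #1 complete (value=3909); reset -> completed=1 acc=0 shift=0
byte[2]=0xAC cont=1 payload=0x2C: acc |= 44<<0 -> completed=1 acc=44 shift=7
byte[3]=0x1D cont=0 payload=0x1D: varint #2 complete (value=3756); reset -> completed=2 acc=0 shift=0
byte[4]=0x69 cont=0 payload=0x69: varint #3 complete (value=105); reset -> completed=3 acc=0 shift=0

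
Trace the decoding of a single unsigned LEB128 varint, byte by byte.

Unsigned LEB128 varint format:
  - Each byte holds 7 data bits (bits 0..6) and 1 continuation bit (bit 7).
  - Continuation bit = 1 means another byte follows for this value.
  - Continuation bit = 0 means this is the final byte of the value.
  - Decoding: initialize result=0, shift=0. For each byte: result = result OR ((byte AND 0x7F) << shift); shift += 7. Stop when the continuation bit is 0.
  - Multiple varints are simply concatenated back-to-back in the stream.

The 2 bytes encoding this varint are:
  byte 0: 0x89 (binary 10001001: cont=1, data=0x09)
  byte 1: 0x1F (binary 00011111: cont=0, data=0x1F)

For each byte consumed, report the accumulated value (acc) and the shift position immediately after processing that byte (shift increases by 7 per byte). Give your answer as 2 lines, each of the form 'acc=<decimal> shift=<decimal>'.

Answer: acc=9 shift=7
acc=3977 shift=14

Derivation:
byte 0=0x89: payload=0x09=9, contrib = 9<<0 = 9; acc -> 9, shift -> 7
byte 1=0x1F: payload=0x1F=31, contrib = 31<<7 = 3968; acc -> 3977, shift -> 14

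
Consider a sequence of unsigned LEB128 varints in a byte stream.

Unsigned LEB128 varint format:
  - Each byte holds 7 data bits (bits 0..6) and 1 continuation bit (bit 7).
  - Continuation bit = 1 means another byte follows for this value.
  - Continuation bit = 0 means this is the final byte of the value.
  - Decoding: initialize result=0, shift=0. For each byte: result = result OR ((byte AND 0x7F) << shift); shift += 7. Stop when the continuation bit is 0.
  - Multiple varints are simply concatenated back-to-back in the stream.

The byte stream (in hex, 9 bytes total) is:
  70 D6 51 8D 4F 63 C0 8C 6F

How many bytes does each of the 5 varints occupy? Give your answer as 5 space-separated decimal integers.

Answer: 1 2 2 1 3

Derivation:
  byte[0]=0x70 cont=0 payload=0x70=112: acc |= 112<<0 -> acc=112 shift=7 [end]
Varint 1: bytes[0:1] = 70 -> value 112 (1 byte(s))
  byte[1]=0xD6 cont=1 payload=0x56=86: acc |= 86<<0 -> acc=86 shift=7
  byte[2]=0x51 cont=0 payload=0x51=81: acc |= 81<<7 -> acc=10454 shift=14 [end]
Varint 2: bytes[1:3] = D6 51 -> value 10454 (2 byte(s))
  byte[3]=0x8D cont=1 payload=0x0D=13: acc |= 13<<0 -> acc=13 shift=7
  byte[4]=0x4F cont=0 payload=0x4F=79: acc |= 79<<7 -> acc=10125 shift=14 [end]
Varint 3: bytes[3:5] = 8D 4F -> value 10125 (2 byte(s))
  byte[5]=0x63 cont=0 payload=0x63=99: acc |= 99<<0 -> acc=99 shift=7 [end]
Varint 4: bytes[5:6] = 63 -> value 99 (1 byte(s))
  byte[6]=0xC0 cont=1 payload=0x40=64: acc |= 64<<0 -> acc=64 shift=7
  byte[7]=0x8C cont=1 payload=0x0C=12: acc |= 12<<7 -> acc=1600 shift=14
  byte[8]=0x6F cont=0 payload=0x6F=111: acc |= 111<<14 -> acc=1820224 shift=21 [end]
Varint 5: bytes[6:9] = C0 8C 6F -> value 1820224 (3 byte(s))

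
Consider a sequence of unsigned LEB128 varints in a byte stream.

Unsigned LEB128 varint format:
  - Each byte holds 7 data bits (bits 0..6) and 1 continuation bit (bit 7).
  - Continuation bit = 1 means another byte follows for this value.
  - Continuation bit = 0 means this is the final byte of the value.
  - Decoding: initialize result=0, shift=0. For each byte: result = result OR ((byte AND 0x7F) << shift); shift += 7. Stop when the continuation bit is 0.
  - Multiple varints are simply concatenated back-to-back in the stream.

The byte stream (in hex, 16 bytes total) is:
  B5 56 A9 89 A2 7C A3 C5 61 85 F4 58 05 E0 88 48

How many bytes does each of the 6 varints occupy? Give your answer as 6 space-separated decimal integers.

  byte[0]=0xB5 cont=1 payload=0x35=53: acc |= 53<<0 -> acc=53 shift=7
  byte[1]=0x56 cont=0 payload=0x56=86: acc |= 86<<7 -> acc=11061 shift=14 [end]
Varint 1: bytes[0:2] = B5 56 -> value 11061 (2 byte(s))
  byte[2]=0xA9 cont=1 payload=0x29=41: acc |= 41<<0 -> acc=41 shift=7
  byte[3]=0x89 cont=1 payload=0x09=9: acc |= 9<<7 -> acc=1193 shift=14
  byte[4]=0xA2 cont=1 payload=0x22=34: acc |= 34<<14 -> acc=558249 shift=21
  byte[5]=0x7C cont=0 payload=0x7C=124: acc |= 124<<21 -> acc=260605097 shift=28 [end]
Varint 2: bytes[2:6] = A9 89 A2 7C -> value 260605097 (4 byte(s))
  byte[6]=0xA3 cont=1 payload=0x23=35: acc |= 35<<0 -> acc=35 shift=7
  byte[7]=0xC5 cont=1 payload=0x45=69: acc |= 69<<7 -> acc=8867 shift=14
  byte[8]=0x61 cont=0 payload=0x61=97: acc |= 97<<14 -> acc=1598115 shift=21 [end]
Varint 3: bytes[6:9] = A3 C5 61 -> value 1598115 (3 byte(s))
  byte[9]=0x85 cont=1 payload=0x05=5: acc |= 5<<0 -> acc=5 shift=7
  byte[10]=0xF4 cont=1 payload=0x74=116: acc |= 116<<7 -> acc=14853 shift=14
  byte[11]=0x58 cont=0 payload=0x58=88: acc |= 88<<14 -> acc=1456645 shift=21 [end]
Varint 4: bytes[9:12] = 85 F4 58 -> value 1456645 (3 byte(s))
  byte[12]=0x05 cont=0 payload=0x05=5: acc |= 5<<0 -> acc=5 shift=7 [end]
Varint 5: bytes[12:13] = 05 -> value 5 (1 byte(s))
  byte[13]=0xE0 cont=1 payload=0x60=96: acc |= 96<<0 -> acc=96 shift=7
  byte[14]=0x88 cont=1 payload=0x08=8: acc |= 8<<7 -> acc=1120 shift=14
  byte[15]=0x48 cont=0 payload=0x48=72: acc |= 72<<14 -> acc=1180768 shift=21 [end]
Varint 6: bytes[13:16] = E0 88 48 -> value 1180768 (3 byte(s))

Answer: 2 4 3 3 1 3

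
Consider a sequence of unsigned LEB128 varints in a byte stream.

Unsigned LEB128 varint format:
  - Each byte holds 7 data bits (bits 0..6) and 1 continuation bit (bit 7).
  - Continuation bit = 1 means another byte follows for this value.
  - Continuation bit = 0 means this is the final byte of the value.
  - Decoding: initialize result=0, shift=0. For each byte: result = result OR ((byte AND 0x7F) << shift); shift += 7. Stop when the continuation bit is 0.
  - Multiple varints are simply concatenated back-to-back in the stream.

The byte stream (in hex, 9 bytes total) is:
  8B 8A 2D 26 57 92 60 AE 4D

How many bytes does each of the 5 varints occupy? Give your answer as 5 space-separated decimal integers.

  byte[0]=0x8B cont=1 payload=0x0B=11: acc |= 11<<0 -> acc=11 shift=7
  byte[1]=0x8A cont=1 payload=0x0A=10: acc |= 10<<7 -> acc=1291 shift=14
  byte[2]=0x2D cont=0 payload=0x2D=45: acc |= 45<<14 -> acc=738571 shift=21 [end]
Varint 1: bytes[0:3] = 8B 8A 2D -> value 738571 (3 byte(s))
  byte[3]=0x26 cont=0 payload=0x26=38: acc |= 38<<0 -> acc=38 shift=7 [end]
Varint 2: bytes[3:4] = 26 -> value 38 (1 byte(s))
  byte[4]=0x57 cont=0 payload=0x57=87: acc |= 87<<0 -> acc=87 shift=7 [end]
Varint 3: bytes[4:5] = 57 -> value 87 (1 byte(s))
  byte[5]=0x92 cont=1 payload=0x12=18: acc |= 18<<0 -> acc=18 shift=7
  byte[6]=0x60 cont=0 payload=0x60=96: acc |= 96<<7 -> acc=12306 shift=14 [end]
Varint 4: bytes[5:7] = 92 60 -> value 12306 (2 byte(s))
  byte[7]=0xAE cont=1 payload=0x2E=46: acc |= 46<<0 -> acc=46 shift=7
  byte[8]=0x4D cont=0 payload=0x4D=77: acc |= 77<<7 -> acc=9902 shift=14 [end]
Varint 5: bytes[7:9] = AE 4D -> value 9902 (2 byte(s))

Answer: 3 1 1 2 2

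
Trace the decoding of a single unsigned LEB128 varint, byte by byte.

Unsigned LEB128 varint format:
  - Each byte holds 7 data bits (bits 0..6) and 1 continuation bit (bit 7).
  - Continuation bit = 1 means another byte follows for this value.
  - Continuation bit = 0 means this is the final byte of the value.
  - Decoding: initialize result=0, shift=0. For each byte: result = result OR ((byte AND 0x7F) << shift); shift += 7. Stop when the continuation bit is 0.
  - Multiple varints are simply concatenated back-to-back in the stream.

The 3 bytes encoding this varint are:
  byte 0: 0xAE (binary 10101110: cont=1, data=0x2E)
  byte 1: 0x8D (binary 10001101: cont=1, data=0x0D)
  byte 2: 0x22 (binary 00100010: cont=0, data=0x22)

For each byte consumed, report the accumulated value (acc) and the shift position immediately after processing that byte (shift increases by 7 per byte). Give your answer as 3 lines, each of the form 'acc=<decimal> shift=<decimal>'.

byte 0=0xAE: payload=0x2E=46, contrib = 46<<0 = 46; acc -> 46, shift -> 7
byte 1=0x8D: payload=0x0D=13, contrib = 13<<7 = 1664; acc -> 1710, shift -> 14
byte 2=0x22: payload=0x22=34, contrib = 34<<14 = 557056; acc -> 558766, shift -> 21

Answer: acc=46 shift=7
acc=1710 shift=14
acc=558766 shift=21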